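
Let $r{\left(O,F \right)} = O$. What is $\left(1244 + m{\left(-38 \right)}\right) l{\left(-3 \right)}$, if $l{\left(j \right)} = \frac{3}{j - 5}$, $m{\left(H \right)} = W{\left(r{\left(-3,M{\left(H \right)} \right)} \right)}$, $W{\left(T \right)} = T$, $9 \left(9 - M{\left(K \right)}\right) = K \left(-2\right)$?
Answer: $- \frac{3723}{8} \approx -465.38$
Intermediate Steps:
$M{\left(K \right)} = 9 + \frac{2 K}{9}$ ($M{\left(K \right)} = 9 - \frac{K \left(-2\right)}{9} = 9 - \frac{\left(-2\right) K}{9} = 9 + \frac{2 K}{9}$)
$m{\left(H \right)} = -3$
$l{\left(j \right)} = \frac{3}{-5 + j}$
$\left(1244 + m{\left(-38 \right)}\right) l{\left(-3 \right)} = \left(1244 - 3\right) \frac{3}{-5 - 3} = 1241 \frac{3}{-8} = 1241 \cdot 3 \left(- \frac{1}{8}\right) = 1241 \left(- \frac{3}{8}\right) = - \frac{3723}{8}$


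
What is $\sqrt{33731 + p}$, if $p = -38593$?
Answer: $i \sqrt{4862} \approx 69.728 i$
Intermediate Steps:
$\sqrt{33731 + p} = \sqrt{33731 - 38593} = \sqrt{-4862} = i \sqrt{4862}$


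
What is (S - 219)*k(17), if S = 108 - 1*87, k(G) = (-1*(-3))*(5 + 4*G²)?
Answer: -689634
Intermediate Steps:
k(G) = 15 + 12*G² (k(G) = 3*(5 + 4*G²) = 15 + 12*G²)
S = 21 (S = 108 - 87 = 21)
(S - 219)*k(17) = (21 - 219)*(15 + 12*17²) = -198*(15 + 12*289) = -198*(15 + 3468) = -198*3483 = -689634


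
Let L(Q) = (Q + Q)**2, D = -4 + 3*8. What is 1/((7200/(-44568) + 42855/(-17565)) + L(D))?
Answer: 724849/1157872817 ≈ 0.00062602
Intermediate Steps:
D = 20 (D = -4 + 24 = 20)
L(Q) = 4*Q**2 (L(Q) = (2*Q)**2 = 4*Q**2)
1/((7200/(-44568) + 42855/(-17565)) + L(D)) = 1/((7200/(-44568) + 42855/(-17565)) + 4*20**2) = 1/((7200*(-1/44568) + 42855*(-1/17565)) + 4*400) = 1/((-100/619 - 2857/1171) + 1600) = 1/(-1885583/724849 + 1600) = 1/(1157872817/724849) = 724849/1157872817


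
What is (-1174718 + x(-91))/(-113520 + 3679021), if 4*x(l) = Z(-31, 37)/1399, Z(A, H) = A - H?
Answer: -1643430499/4988135899 ≈ -0.32947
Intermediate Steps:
x(l) = -17/1399 (x(l) = ((-31 - 1*37)/1399)/4 = ((-31 - 37)*(1/1399))/4 = (-68*1/1399)/4 = (¼)*(-68/1399) = -17/1399)
(-1174718 + x(-91))/(-113520 + 3679021) = (-1174718 - 17/1399)/(-113520 + 3679021) = -1643430499/1399/3565501 = -1643430499/1399*1/3565501 = -1643430499/4988135899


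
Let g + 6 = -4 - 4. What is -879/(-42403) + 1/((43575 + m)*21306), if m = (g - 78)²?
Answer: 974585081389/47014026630402 ≈ 0.020730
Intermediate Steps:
g = -14 (g = -6 + (-4 - 4) = -6 - 8 = -14)
m = 8464 (m = (-14 - 78)² = (-92)² = 8464)
-879/(-42403) + 1/((43575 + m)*21306) = -879/(-42403) + 1/((43575 + 8464)*21306) = -879*(-1/42403) + (1/21306)/52039 = 879/42403 + (1/52039)*(1/21306) = 879/42403 + 1/1108742934 = 974585081389/47014026630402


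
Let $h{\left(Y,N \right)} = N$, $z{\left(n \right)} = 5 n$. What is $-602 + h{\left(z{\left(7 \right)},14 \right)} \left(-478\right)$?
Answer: $-7294$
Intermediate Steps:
$-602 + h{\left(z{\left(7 \right)},14 \right)} \left(-478\right) = -602 + 14 \left(-478\right) = -602 - 6692 = -7294$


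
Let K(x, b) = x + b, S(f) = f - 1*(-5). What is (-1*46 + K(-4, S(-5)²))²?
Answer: 2500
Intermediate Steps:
S(f) = 5 + f (S(f) = f + 5 = 5 + f)
K(x, b) = b + x
(-1*46 + K(-4, S(-5)²))² = (-1*46 + ((5 - 5)² - 4))² = (-46 + (0² - 4))² = (-46 + (0 - 4))² = (-46 - 4)² = (-50)² = 2500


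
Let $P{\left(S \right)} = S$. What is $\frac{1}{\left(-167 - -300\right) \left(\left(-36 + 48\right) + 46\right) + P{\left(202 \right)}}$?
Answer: $\frac{1}{7916} \approx 0.00012633$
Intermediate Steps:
$\frac{1}{\left(-167 - -300\right) \left(\left(-36 + 48\right) + 46\right) + P{\left(202 \right)}} = \frac{1}{\left(-167 - -300\right) \left(\left(-36 + 48\right) + 46\right) + 202} = \frac{1}{\left(-167 + 300\right) \left(12 + 46\right) + 202} = \frac{1}{133 \cdot 58 + 202} = \frac{1}{7714 + 202} = \frac{1}{7916}$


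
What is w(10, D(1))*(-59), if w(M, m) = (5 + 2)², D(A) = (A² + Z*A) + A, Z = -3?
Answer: -2891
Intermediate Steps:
D(A) = A² - 2*A (D(A) = (A² - 3*A) + A = A² - 2*A)
w(M, m) = 49 (w(M, m) = 7² = 49)
w(10, D(1))*(-59) = 49*(-59) = -2891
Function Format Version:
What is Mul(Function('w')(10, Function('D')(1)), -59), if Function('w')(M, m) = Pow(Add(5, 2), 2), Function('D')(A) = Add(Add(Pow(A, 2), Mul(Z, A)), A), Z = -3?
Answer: -2891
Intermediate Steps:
Function('D')(A) = Add(Pow(A, 2), Mul(-2, A)) (Function('D')(A) = Add(Add(Pow(A, 2), Mul(-3, A)), A) = Add(Pow(A, 2), Mul(-2, A)))
Function('w')(M, m) = 49 (Function('w')(M, m) = Pow(7, 2) = 49)
Mul(Function('w')(10, Function('D')(1)), -59) = Mul(49, -59) = -2891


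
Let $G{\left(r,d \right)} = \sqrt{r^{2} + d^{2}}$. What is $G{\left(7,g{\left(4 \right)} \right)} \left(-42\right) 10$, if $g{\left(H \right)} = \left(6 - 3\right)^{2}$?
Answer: $- 420 \sqrt{130} \approx -4788.7$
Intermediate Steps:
$g{\left(H \right)} = 9$ ($g{\left(H \right)} = 3^{2} = 9$)
$G{\left(r,d \right)} = \sqrt{d^{2} + r^{2}}$
$G{\left(7,g{\left(4 \right)} \right)} \left(-42\right) 10 = \sqrt{9^{2} + 7^{2}} \left(-42\right) 10 = \sqrt{81 + 49} \left(-42\right) 10 = \sqrt{130} \left(-42\right) 10 = - 42 \sqrt{130} \cdot 10 = - 420 \sqrt{130}$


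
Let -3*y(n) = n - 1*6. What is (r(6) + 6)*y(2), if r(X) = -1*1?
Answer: 20/3 ≈ 6.6667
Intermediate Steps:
y(n) = 2 - n/3 (y(n) = -(n - 1*6)/3 = -(n - 6)/3 = -(-6 + n)/3 = 2 - n/3)
r(X) = -1
(r(6) + 6)*y(2) = (-1 + 6)*(2 - 1/3*2) = 5*(2 - 2/3) = 5*(4/3) = 20/3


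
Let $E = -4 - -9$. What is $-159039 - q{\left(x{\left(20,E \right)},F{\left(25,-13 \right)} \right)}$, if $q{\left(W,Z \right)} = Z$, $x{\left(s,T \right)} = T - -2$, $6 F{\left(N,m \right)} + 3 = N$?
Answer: $- \frac{477128}{3} \approx -1.5904 \cdot 10^{5}$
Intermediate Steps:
$E = 5$ ($E = -4 + 9 = 5$)
$F{\left(N,m \right)} = - \frac{1}{2} + \frac{N}{6}$
$x{\left(s,T \right)} = 2 + T$ ($x{\left(s,T \right)} = T + 2 = 2 + T$)
$-159039 - q{\left(x{\left(20,E \right)},F{\left(25,-13 \right)} \right)} = -159039 - \left(- \frac{1}{2} + \frac{1}{6} \cdot 25\right) = -159039 - \left(- \frac{1}{2} + \frac{25}{6}\right) = -159039 - \frac{11}{3} = - \frac{477128}{3}$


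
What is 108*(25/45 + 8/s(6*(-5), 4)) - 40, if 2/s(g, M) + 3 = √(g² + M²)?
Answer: -1276 + 864*√229 ≈ 11799.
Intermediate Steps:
s(g, M) = 2/(-3 + √(M² + g²)) (s(g, M) = 2/(-3 + √(g² + M²)) = 2/(-3 + √(M² + g²)))
108*(25/45 + 8/s(6*(-5), 4)) - 40 = 108*(25/45 + 8/((2/(-3 + √(4² + (6*(-5))²))))) - 40 = 108*(25*(1/45) + 8/((2/(-3 + √(16 + (-30)²))))) - 40 = 108*(5/9 + 8/((2/(-3 + √(16 + 900))))) - 40 = 108*(5/9 + 8/((2/(-3 + √916)))) - 40 = 108*(5/9 + 8/((2/(-3 + 2*√229)))) - 40 = 108*(5/9 + 8*(-3/2 + √229)) - 40 = 108*(5/9 + (-12 + 8*√229)) - 40 = 108*(-103/9 + 8*√229) - 40 = (-1236 + 864*√229) - 40 = -1276 + 864*√229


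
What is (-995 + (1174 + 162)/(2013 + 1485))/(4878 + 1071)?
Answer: -1739587/10404801 ≈ -0.16719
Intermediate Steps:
(-995 + (1174 + 162)/(2013 + 1485))/(4878 + 1071) = (-995 + 1336/3498)/5949 = (-995 + 1336*(1/3498))*(1/5949) = (-995 + 668/1749)*(1/5949) = -1739587/1749*1/5949 = -1739587/10404801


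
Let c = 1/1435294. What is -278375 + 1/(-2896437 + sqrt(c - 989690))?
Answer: -3351963832388504365786853/12041181256881354745 - I*sqrt(2038829556421609546)/12041181256881354745 ≈ -2.7838e+5 - 1.1858e-10*I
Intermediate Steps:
c = 1/1435294 ≈ 6.9672e-7
-278375 + 1/(-2896437 + sqrt(c - 989690)) = -278375 + 1/(-2896437 + sqrt(1/1435294 - 989690)) = -278375 + 1/(-2896437 + sqrt(-1420496118859/1435294)) = -278375 + 1/(-2896437 + I*sqrt(2038829556421609546)/1435294)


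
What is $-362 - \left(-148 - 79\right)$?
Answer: $-135$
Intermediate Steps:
$-362 - \left(-148 - 79\right) = -362 - -227 = -362 + 227 = -135$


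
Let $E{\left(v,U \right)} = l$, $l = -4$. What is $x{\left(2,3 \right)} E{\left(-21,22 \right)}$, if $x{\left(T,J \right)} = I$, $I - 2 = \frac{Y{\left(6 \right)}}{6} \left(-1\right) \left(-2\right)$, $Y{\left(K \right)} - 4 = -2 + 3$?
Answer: $- \frac{44}{3} \approx -14.667$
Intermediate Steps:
$Y{\left(K \right)} = 5$ ($Y{\left(K \right)} = 4 + \left(-2 + 3\right) = 4 + 1 = 5$)
$E{\left(v,U \right)} = -4$
$I = \frac{11}{3}$ ($I = 2 + \frac{5}{6} \left(-1\right) \left(-2\right) = 2 - - \frac{5}{3} = 2 + \frac{5}{3} = \frac{11}{3} \approx 3.6667$)
$x{\left(T,J \right)} = \frac{11}{3}$
$x{\left(2,3 \right)} E{\left(-21,22 \right)} = \frac{11}{3} \left(-4\right) = - \frac{44}{3}$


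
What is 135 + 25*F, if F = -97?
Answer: -2290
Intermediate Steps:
135 + 25*F = 135 + 25*(-97) = 135 - 2425 = -2290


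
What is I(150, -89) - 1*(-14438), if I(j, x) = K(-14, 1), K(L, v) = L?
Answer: 14424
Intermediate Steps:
I(j, x) = -14
I(150, -89) - 1*(-14438) = -14 - 1*(-14438) = -14 + 14438 = 14424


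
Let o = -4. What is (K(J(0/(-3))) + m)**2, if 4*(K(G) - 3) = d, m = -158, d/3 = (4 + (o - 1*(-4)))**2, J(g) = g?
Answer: 20449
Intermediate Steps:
d = 48 (d = 3*(4 + (-4 - 1*(-4)))**2 = 3*(4 + (-4 + 4))**2 = 3*(4 + 0)**2 = 3*4**2 = 3*16 = 48)
K(G) = 15 (K(G) = 3 + (1/4)*48 = 3 + 12 = 15)
(K(J(0/(-3))) + m)**2 = (15 - 158)**2 = (-143)**2 = 20449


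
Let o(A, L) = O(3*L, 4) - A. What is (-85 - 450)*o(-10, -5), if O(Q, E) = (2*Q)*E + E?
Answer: 56710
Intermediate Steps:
O(Q, E) = E + 2*E*Q (O(Q, E) = 2*E*Q + E = E + 2*E*Q)
o(A, L) = 4 - A + 24*L (o(A, L) = 4*(1 + 2*(3*L)) - A = 4*(1 + 6*L) - A = (4 + 24*L) - A = 4 - A + 24*L)
(-85 - 450)*o(-10, -5) = (-85 - 450)*(4 - 1*(-10) + 24*(-5)) = -535*(4 + 10 - 120) = -535*(-106) = 56710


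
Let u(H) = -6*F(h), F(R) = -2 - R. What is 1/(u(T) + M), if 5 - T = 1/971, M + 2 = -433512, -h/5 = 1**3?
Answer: -1/433532 ≈ -2.3066e-6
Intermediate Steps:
h = -5 (h = -5*1**3 = -5*1 = -5)
M = -433514 (M = -2 - 433512 = -433514)
T = 4854/971 (T = 5 - 1/971 = 4854/971 ≈ 4.9990)
u(H) = -18 (u(H) = -6*(-2 - 1*(-5)) = -6*(-2 + 5) = -6*3 = -18)
1/(u(T) + M) = 1/(-18 - 433514) = 1/(-433532) = -1/433532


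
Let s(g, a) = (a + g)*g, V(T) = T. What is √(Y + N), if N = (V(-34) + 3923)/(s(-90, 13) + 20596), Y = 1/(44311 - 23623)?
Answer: √716121393347661/71182236 ≈ 0.37594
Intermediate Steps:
Y = 1/20688 ≈ 4.8337e-5
s(g, a) = g*(a + g)
N = 3889/27526 (N = (-34 + 3923)/(-90*(13 - 90) + 20596) = 3889/(-90*(-77) + 20596) = 3889/(6930 + 20596) = 3889/27526 ≈ 0.14128)
√(Y + N) = √(1/20688 + 3889/27526) = √(40241579/284728944) = √716121393347661/71182236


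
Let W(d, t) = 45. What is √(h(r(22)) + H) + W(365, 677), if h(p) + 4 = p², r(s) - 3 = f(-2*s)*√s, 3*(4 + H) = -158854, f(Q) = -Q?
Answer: 45 + √(-93225 + 2376*√22)/3 ≈ 45.0 + 95.499*I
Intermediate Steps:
H = -158866/3 (H = -4 + (⅓)*(-158854) = -4 - 158854/3 = -158866/3 ≈ -52955.)
r(s) = 3 + 2*s^(3/2) (r(s) = 3 + (-(-2)*s)*√s = 3 + (2*s)*√s = 3 + 2*s^(3/2))
h(p) = -4 + p²
√(h(r(22)) + H) + W(365, 677) = √((-4 + (3 + 2*22^(3/2))²) - 158866/3) + 45 = √((-4 + (3 + 2*(22*√22))²) - 158866/3) + 45 = √((-4 + (3 + 44*√22)²) - 158866/3) + 45 = √(-158878/3 + (3 + 44*√22)²) + 45 = 45 + √(-158878/3 + (3 + 44*√22)²)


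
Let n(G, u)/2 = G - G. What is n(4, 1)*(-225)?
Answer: 0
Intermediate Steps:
n(G, u) = 0 (n(G, u) = 2*(G - G) = 2*0 = 0)
n(4, 1)*(-225) = 0*(-225) = 0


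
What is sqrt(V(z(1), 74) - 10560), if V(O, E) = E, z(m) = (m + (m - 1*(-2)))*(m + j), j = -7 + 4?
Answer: 7*I*sqrt(214) ≈ 102.4*I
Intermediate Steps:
j = -3
z(m) = (-3 + m)*(2 + 2*m) (z(m) = (m + (m - 1*(-2)))*(m - 3) = (m + (m + 2))*(-3 + m) = (m + (2 + m))*(-3 + m) = (2 + 2*m)*(-3 + m) = (-3 + m)*(2 + 2*m))
sqrt(V(z(1), 74) - 10560) = sqrt(74 - 10560) = sqrt(-10486) = 7*I*sqrt(214)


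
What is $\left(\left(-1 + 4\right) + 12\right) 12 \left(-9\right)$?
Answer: $-1620$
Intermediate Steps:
$\left(\left(-1 + 4\right) + 12\right) 12 \left(-9\right) = \left(3 + 12\right) 12 \left(-9\right) = 15 \cdot 12 \left(-9\right) = 180 \left(-9\right) = -1620$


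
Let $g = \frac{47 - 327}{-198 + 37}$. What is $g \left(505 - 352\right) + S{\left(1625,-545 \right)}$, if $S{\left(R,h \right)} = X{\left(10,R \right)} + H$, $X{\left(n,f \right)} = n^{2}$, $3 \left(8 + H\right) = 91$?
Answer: $\frac{26801}{69} \approx 388.42$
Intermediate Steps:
$H = \frac{67}{3}$ ($H = -8 + \frac{1}{3} \cdot 91 = -8 + \frac{91}{3} = \frac{67}{3} \approx 22.333$)
$g = \frac{40}{23}$ ($g = - \frac{280}{-161} = \left(-280\right) \left(- \frac{1}{161}\right) = \frac{40}{23} \approx 1.7391$)
$S{\left(R,h \right)} = \frac{367}{3}$ ($S{\left(R,h \right)} = 10^{2} + \frac{67}{3} = 100 + \frac{67}{3} = \frac{367}{3}$)
$g \left(505 - 352\right) + S{\left(1625,-545 \right)} = \frac{40 \left(505 - 352\right)}{23} + \frac{367}{3} = \frac{40}{23} \cdot 153 + \frac{367}{3} = \frac{6120}{23} + \frac{367}{3} = \frac{26801}{69}$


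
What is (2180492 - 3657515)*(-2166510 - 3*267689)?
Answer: 4386133529271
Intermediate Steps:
(2180492 - 3657515)*(-2166510 - 3*267689) = -1477023*(-2166510 - 803067) = -1477023*(-2969577) = 4386133529271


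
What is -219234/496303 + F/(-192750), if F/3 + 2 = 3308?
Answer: -7863281109/15943733875 ≈ -0.49319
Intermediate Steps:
F = 9918 (F = -6 + 3*3308 = -6 + 9924 = 9918)
-219234/496303 + F/(-192750) = -219234/496303 + 9918/(-192750) = -219234*1/496303 + 9918*(-1/192750) = -219234/496303 - 1653/32125 = -7863281109/15943733875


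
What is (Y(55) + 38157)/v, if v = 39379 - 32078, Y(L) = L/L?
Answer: 38158/7301 ≈ 5.2264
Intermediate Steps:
Y(L) = 1
v = 7301
(Y(55) + 38157)/v = (1 + 38157)/7301 = 38158*(1/7301) = 38158/7301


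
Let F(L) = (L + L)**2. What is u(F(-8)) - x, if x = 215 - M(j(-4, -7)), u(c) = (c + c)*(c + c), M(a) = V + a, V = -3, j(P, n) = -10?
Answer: 261916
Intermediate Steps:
F(L) = 4*L**2 (F(L) = (2*L)**2 = 4*L**2)
M(a) = -3 + a
u(c) = 4*c**2 (u(c) = (2*c)*(2*c) = 4*c**2)
x = 228 (x = 215 - (-3 - 10) = 215 - 1*(-13) = 215 + 13 = 228)
u(F(-8)) - x = 4*(4*(-8)**2)**2 - 1*228 = 4*(4*64)**2 - 228 = 4*256**2 - 228 = 4*65536 - 228 = 262144 - 228 = 261916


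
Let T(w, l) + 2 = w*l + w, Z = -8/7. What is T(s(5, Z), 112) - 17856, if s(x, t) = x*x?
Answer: -15033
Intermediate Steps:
Z = -8/7 (Z = -8*⅐ = -8/7 ≈ -1.1429)
s(x, t) = x²
T(w, l) = -2 + w + l*w (T(w, l) = -2 + (w*l + w) = -2 + (l*w + w) = -2 + (w + l*w) = -2 + w + l*w)
T(s(5, Z), 112) - 17856 = (-2 + 5² + 112*5²) - 17856 = (-2 + 25 + 112*25) - 17856 = (-2 + 25 + 2800) - 17856 = 2823 - 17856 = -15033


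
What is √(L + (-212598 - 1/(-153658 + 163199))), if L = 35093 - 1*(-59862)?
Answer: 2*I*√2677280603606/9541 ≈ 342.99*I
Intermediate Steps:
L = 94955 (L = 35093 + 59862 = 94955)
√(L + (-212598 - 1/(-153658 + 163199))) = √(94955 + (-212598 - 1/(-153658 + 163199))) = √(94955 + (-212598 - 1/9541)) = √(94955 - 2028397519/9541) = √(-1122431864/9541) = 2*I*√2677280603606/9541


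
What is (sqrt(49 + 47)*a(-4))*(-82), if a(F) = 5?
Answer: -1640*sqrt(6) ≈ -4017.2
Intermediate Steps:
(sqrt(49 + 47)*a(-4))*(-82) = (sqrt(49 + 47)*5)*(-82) = (sqrt(96)*5)*(-82) = ((4*sqrt(6))*5)*(-82) = (20*sqrt(6))*(-82) = -1640*sqrt(6)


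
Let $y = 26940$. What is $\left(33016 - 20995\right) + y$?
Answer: $38961$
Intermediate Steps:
$\left(33016 - 20995\right) + y = \left(33016 - 20995\right) + 26940 = 12021 + 26940 = 38961$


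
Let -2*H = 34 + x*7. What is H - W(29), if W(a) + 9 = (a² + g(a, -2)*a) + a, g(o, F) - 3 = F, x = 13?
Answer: -1905/2 ≈ -952.50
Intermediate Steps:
g(o, F) = 3 + F
W(a) = -9 + a² + 2*a (W(a) = -9 + ((a² + (3 - 2)*a) + a) = -9 + ((a² + 1*a) + a) = -9 + ((a² + a) + a) = -9 + ((a + a²) + a) = -9 + (a² + 2*a) = -9 + a² + 2*a)
H = -125/2 (H = -(34 + 13*7)/2 = -(34 + 91)/2 = -½*125 = -125/2 ≈ -62.500)
H - W(29) = -125/2 - (-9 + 29² + 2*29) = -125/2 - (-9 + 841 + 58) = -125/2 - 1*890 = -125/2 - 890 = -1905/2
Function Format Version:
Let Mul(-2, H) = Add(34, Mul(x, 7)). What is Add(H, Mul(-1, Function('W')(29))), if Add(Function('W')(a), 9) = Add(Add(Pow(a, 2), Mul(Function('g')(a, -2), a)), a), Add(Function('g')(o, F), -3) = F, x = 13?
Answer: Rational(-1905, 2) ≈ -952.50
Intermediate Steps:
Function('g')(o, F) = Add(3, F)
Function('W')(a) = Add(-9, Pow(a, 2), Mul(2, a)) (Function('W')(a) = Add(-9, Add(Add(Pow(a, 2), Mul(Add(3, -2), a)), a)) = Add(-9, Add(Add(Pow(a, 2), Mul(1, a)), a)) = Add(-9, Add(Add(Pow(a, 2), a), a)) = Add(-9, Add(Add(a, Pow(a, 2)), a)) = Add(-9, Add(Pow(a, 2), Mul(2, a))) = Add(-9, Pow(a, 2), Mul(2, a)))
H = Rational(-125, 2) (H = Mul(Rational(-1, 2), Add(34, Mul(13, 7))) = Mul(Rational(-1, 2), Add(34, 91)) = Mul(Rational(-1, 2), 125) = Rational(-125, 2) ≈ -62.500)
Add(H, Mul(-1, Function('W')(29))) = Add(Rational(-125, 2), Mul(-1, Add(-9, Pow(29, 2), Mul(2, 29)))) = Add(Rational(-125, 2), Mul(-1, Add(-9, 841, 58))) = Add(Rational(-125, 2), Mul(-1, 890)) = Add(Rational(-125, 2), -890) = Rational(-1905, 2)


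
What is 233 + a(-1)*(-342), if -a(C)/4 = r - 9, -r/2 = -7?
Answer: 7073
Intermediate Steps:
r = 14 (r = -2*(-7) = 14)
a(C) = -20 (a(C) = -4*(14 - 9) = -4*5 = -20)
233 + a(-1)*(-342) = 233 - 20*(-342) = 233 + 6840 = 7073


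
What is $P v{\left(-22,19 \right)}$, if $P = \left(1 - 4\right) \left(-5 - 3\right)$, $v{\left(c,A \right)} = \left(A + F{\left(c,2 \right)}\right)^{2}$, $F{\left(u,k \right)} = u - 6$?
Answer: $1944$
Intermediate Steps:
$F{\left(u,k \right)} = -6 + u$ ($F{\left(u,k \right)} = u - 6 = -6 + u$)
$v{\left(c,A \right)} = \left(-6 + A + c\right)^{2}$ ($v{\left(c,A \right)} = \left(A + \left(-6 + c\right)\right)^{2} = \left(-6 + A + c\right)^{2}$)
$P = 24$ ($P = \left(-3\right) \left(-8\right) = 24$)
$P v{\left(-22,19 \right)} = 24 \left(-6 + 19 - 22\right)^{2} = 24 \left(-9\right)^{2} = 24 \cdot 81 = 1944$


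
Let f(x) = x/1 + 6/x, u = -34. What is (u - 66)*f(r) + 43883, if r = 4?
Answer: 43333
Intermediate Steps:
f(x) = x + 6/x (f(x) = x*1 + 6/x = x + 6/x)
(u - 66)*f(r) + 43883 = (-34 - 66)*(4 + 6/4) + 43883 = -100*(4 + 6*(1/4)) + 43883 = -100*(4 + 3/2) + 43883 = -100*11/2 + 43883 = -550 + 43883 = 43333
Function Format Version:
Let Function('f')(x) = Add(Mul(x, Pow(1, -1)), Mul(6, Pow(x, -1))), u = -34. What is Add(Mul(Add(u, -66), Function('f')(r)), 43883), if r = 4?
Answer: 43333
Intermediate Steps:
Function('f')(x) = Add(x, Mul(6, Pow(x, -1))) (Function('f')(x) = Add(Mul(x, 1), Mul(6, Pow(x, -1))) = Add(x, Mul(6, Pow(x, -1))))
Add(Mul(Add(u, -66), Function('f')(r)), 43883) = Add(Mul(Add(-34, -66), Add(4, Mul(6, Pow(4, -1)))), 43883) = Add(Mul(-100, Add(4, Mul(6, Rational(1, 4)))), 43883) = Add(Mul(-100, Add(4, Rational(3, 2))), 43883) = Add(Mul(-100, Rational(11, 2)), 43883) = Add(-550, 43883) = 43333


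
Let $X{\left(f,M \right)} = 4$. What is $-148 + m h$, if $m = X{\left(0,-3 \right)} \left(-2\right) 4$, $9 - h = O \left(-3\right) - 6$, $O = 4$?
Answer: $-1012$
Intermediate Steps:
$h = 27$ ($h = 9 - \left(4 \left(-3\right) - 6\right) = 9 - \left(-12 - 6\right) = 9 - -18 = 9 + 18 = 27$)
$m = -32$ ($m = 4 \left(-2\right) 4 = \left(-8\right) 4 = -32$)
$-148 + m h = -148 - 864 = -1012$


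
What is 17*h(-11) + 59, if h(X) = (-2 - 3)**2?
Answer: 484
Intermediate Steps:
h(X) = 25 (h(X) = (-5)**2 = 25)
17*h(-11) + 59 = 17*25 + 59 = 425 + 59 = 484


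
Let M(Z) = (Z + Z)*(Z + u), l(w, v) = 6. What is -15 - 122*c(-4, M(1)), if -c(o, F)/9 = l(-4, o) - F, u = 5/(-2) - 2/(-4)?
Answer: 8769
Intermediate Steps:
u = -2 (u = 5*(-1/2) - 2*(-1/4) = -5/2 + 1/2 = -2)
M(Z) = 2*Z*(-2 + Z) (M(Z) = (Z + Z)*(Z - 2) = (2*Z)*(-2 + Z) = 2*Z*(-2 + Z))
c(o, F) = -54 + 9*F (c(o, F) = -9*(6 - F) = -54 + 9*F)
-15 - 122*c(-4, M(1)) = -15 - 122*(-54 + 9*(2*1*(-2 + 1))) = -15 - 122*(-54 + 9*(2*1*(-1))) = -15 - 122*(-54 + 9*(-2)) = -15 - 122*(-54 - 18) = -15 - 122*(-72) = -15 + 8784 = 8769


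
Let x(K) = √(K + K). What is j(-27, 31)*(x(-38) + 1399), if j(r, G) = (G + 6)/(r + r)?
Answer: -51763/54 - 37*I*√19/27 ≈ -958.57 - 5.9733*I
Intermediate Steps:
x(K) = √2*√K (x(K) = √(2*K) = √2*√K)
j(r, G) = (6 + G)/(2*r) (j(r, G) = (6 + G)/((2*r)) = (6 + G)*(1/(2*r)) = (6 + G)/(2*r))
j(-27, 31)*(x(-38) + 1399) = ((½)*(6 + 31)/(-27))*(√2*√(-38) + 1399) = ((½)*(-1/27)*37)*(√2*(I*√38) + 1399) = -37*(2*I*√19 + 1399)/54 = -37*(1399 + 2*I*√19)/54 = -51763/54 - 37*I*√19/27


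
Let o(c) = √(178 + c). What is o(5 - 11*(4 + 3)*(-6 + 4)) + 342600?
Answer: 342600 + √337 ≈ 3.4262e+5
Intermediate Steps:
o(5 - 11*(4 + 3)*(-6 + 4)) + 342600 = √(178 + (5 - 11*(4 + 3)*(-6 + 4))) + 342600 = √(178 + (5 - 77*(-2))) + 342600 = √(178 + (5 - 11*(-14))) + 342600 = √(178 + (5 + 154)) + 342600 = √(178 + 159) + 342600 = √337 + 342600 = 342600 + √337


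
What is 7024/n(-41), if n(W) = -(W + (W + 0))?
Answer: 3512/41 ≈ 85.659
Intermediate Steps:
n(W) = -2*W (n(W) = -(W + W) = -2*W)
7024/n(-41) = 7024/((-2*(-41))) = 7024/82 = 7024*(1/82) = 3512/41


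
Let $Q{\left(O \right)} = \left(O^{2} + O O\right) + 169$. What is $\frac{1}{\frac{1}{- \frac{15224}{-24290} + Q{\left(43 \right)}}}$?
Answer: $\frac{46972327}{12145} \approx 3867.6$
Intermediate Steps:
$Q{\left(O \right)} = 169 + 2 O^{2}$ ($Q{\left(O \right)} = \left(O^{2} + O^{2}\right) + 169 = 2 O^{2} + 169 = 169 + 2 O^{2}$)
$\frac{1}{\frac{1}{- \frac{15224}{-24290} + Q{\left(43 \right)}}} = \frac{1}{\frac{1}{- \frac{15224}{-24290} + \left(169 + 2 \cdot 43^{2}\right)}} = \frac{1}{\frac{1}{\left(-15224\right) \left(- \frac{1}{24290}\right) + \left(169 + 2 \cdot 1849\right)}} = \frac{1}{\frac{1}{\frac{7612}{12145} + \left(169 + 3698\right)}} = \frac{1}{\frac{1}{\frac{7612}{12145} + 3867}} = \frac{1}{\frac{1}{\frac{46972327}{12145}}} = \frac{1}{\frac{12145}{46972327}} = \frac{46972327}{12145}$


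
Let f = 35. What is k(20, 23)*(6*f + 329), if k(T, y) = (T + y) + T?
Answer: 33957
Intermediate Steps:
k(T, y) = y + 2*T
k(20, 23)*(6*f + 329) = (23 + 2*20)*(6*35 + 329) = (23 + 40)*(210 + 329) = 63*539 = 33957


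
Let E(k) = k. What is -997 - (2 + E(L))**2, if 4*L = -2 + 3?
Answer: -16033/16 ≈ -1002.1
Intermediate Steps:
L = 1/4 (L = (-2 + 3)/4 = (1/4)*1 = 1/4 ≈ 0.25000)
-997 - (2 + E(L))**2 = -997 - (2 + 1/4)**2 = -997 - (9/4)**2 = -997 - 1*81/16 = -997 - 81/16 = -16033/16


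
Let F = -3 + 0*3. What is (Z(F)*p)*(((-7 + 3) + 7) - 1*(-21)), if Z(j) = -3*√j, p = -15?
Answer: 1080*I*√3 ≈ 1870.6*I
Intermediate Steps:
F = -3 (F = -3 + 0 = -3)
(Z(F)*p)*(((-7 + 3) + 7) - 1*(-21)) = (-3*I*√3*(-15))*(((-7 + 3) + 7) - 1*(-21)) = (-3*I*√3*(-15))*((-4 + 7) + 21) = (-3*I*√3*(-15))*(3 + 21) = (45*I*√3)*24 = 1080*I*√3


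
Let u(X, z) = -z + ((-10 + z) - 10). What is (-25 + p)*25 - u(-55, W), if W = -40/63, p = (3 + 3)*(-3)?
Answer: -1055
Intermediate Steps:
p = -18 (p = 6*(-3) = -18)
W = -40/63 (W = -40*1/63 = -40/63 ≈ -0.63492)
u(X, z) = -20 (u(X, z) = -z + (-20 + z) = -20)
(-25 + p)*25 - u(-55, W) = (-25 - 18)*25 - 1*(-20) = -43*25 + 20 = -1075 + 20 = -1055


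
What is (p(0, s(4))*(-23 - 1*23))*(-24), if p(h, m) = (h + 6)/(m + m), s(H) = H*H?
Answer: 207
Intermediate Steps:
s(H) = H**2
p(h, m) = (6 + h)/(2*m) (p(h, m) = (6 + h)/((2*m)) = (6 + h)*(1/(2*m)) = (6 + h)/(2*m))
(p(0, s(4))*(-23 - 1*23))*(-24) = (((6 + 0)/(2*(4**2)))*(-23 - 1*23))*(-24) = (((1/2)*6/16)*(-23 - 23))*(-24) = (((1/2)*(1/16)*6)*(-46))*(-24) = ((3/16)*(-46))*(-24) = -69/8*(-24) = 207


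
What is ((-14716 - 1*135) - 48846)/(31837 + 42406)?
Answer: -63697/74243 ≈ -0.85795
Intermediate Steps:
((-14716 - 1*135) - 48846)/(31837 + 42406) = ((-14716 - 135) - 48846)/74243 = (-14851 - 48846)*(1/74243) = -63697*1/74243 = -63697/74243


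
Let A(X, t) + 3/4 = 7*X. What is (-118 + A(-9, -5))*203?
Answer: -147581/4 ≈ -36895.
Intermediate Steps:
A(X, t) = -¾ + 7*X
(-118 + A(-9, -5))*203 = (-118 + (-¾ + 7*(-9)))*203 = (-118 + (-¾ - 63))*203 = (-118 - 255/4)*203 = -727/4*203 = -147581/4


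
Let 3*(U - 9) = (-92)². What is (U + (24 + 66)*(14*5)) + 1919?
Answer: 33148/3 ≈ 11049.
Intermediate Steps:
U = 8491/3 (U = 9 + (⅓)*(-92)² = 9 + (⅓)*8464 = 9 + 8464/3 = 8491/3 ≈ 2830.3)
(U + (24 + 66)*(14*5)) + 1919 = (8491/3 + (24 + 66)*(14*5)) + 1919 = (8491/3 + 90*70) + 1919 = (8491/3 + 6300) + 1919 = 27391/3 + 1919 = 33148/3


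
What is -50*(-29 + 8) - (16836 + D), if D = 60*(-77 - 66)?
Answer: -7206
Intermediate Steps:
D = -8580 (D = 60*(-143) = -8580)
-50*(-29 + 8) - (16836 + D) = -50*(-29 + 8) - (16836 - 8580) = -50*(-21) - 1*8256 = 1050 - 8256 = -7206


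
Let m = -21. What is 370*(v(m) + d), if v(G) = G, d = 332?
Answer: 115070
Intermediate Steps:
370*(v(m) + d) = 370*(-21 + 332) = 370*311 = 115070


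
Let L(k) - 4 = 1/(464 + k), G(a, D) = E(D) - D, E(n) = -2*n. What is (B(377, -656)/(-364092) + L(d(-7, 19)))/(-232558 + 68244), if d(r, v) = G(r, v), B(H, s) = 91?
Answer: -593068831/24348943045416 ≈ -2.4357e-5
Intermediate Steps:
G(a, D) = -3*D (G(a, D) = -2*D - D = -3*D)
d(r, v) = -3*v
L(k) = 4 + 1/(464 + k)
(B(377, -656)/(-364092) + L(d(-7, 19)))/(-232558 + 68244) = (91/(-364092) + (1857 + 4*(-3*19))/(464 - 3*19))/(-232558 + 68244) = (91*(-1/364092) + (1857 + 4*(-57))/(464 - 57))/(-164314) = (-91/364092 + (1857 - 228)/407)*(-1/164314) = (-91/364092 + (1/407)*1629)*(-1/164314) = (-91/364092 + 1629/407)*(-1/164314) = (593068831/148185444)*(-1/164314) = -593068831/24348943045416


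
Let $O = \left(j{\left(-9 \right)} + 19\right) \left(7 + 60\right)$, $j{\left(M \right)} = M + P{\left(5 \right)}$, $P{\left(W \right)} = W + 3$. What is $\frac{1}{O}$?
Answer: $\frac{1}{1206} \approx 0.00082919$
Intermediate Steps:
$P{\left(W \right)} = 3 + W$
$j{\left(M \right)} = 8 + M$ ($j{\left(M \right)} = M + \left(3 + 5\right) = M + 8 = 8 + M$)
$O = 1206$ ($O = \left(\left(8 - 9\right) + 19\right) \left(7 + 60\right) = \left(-1 + 19\right) 67 = 18 \cdot 67 = 1206$)
$\frac{1}{O} = \frac{1}{1206}$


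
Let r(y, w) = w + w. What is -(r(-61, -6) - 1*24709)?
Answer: 24721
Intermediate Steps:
r(y, w) = 2*w
-(r(-61, -6) - 1*24709) = -(2*(-6) - 1*24709) = -(-12 - 24709) = -1*(-24721) = 24721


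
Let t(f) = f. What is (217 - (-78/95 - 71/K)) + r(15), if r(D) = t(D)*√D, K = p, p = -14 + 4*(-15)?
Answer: 1524537/7030 + 15*√15 ≈ 274.96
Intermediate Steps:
p = -74 (p = -14 - 60 = -74)
K = -74
r(D) = D^(3/2) (r(D) = D*√D = D^(3/2))
(217 - (-78/95 - 71/K)) + r(15) = (217 - (-78/95 - 71/(-74))) + 15^(3/2) = (217 - (-78*1/95 - 71*(-1/74))) + 15*√15 = (217 - (-78/95 + 71/74)) + 15*√15 = (217 - 1*973/7030) + 15*√15 = (217 - 973/7030) + 15*√15 = 1524537/7030 + 15*√15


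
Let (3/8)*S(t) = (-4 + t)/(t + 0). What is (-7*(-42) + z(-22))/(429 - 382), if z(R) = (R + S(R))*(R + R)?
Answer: 3370/141 ≈ 23.901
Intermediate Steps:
S(t) = 8*(-4 + t)/(3*t) (S(t) = 8*((-4 + t)/(t + 0))/3 = 8*((-4 + t)/t)/3 = 8*(-4 + t)/(3*t))
z(R) = 2*R*(R + 8*(-4 + R)/(3*R)) (z(R) = (R + 8*(-4 + R)/(3*R))*(R + R) = (R + 8*(-4 + R)/(3*R))*(2*R) = 2*R*(R + 8*(-4 + R)/(3*R)))
(-7*(-42) + z(-22))/(429 - 382) = (-7*(-42) + (-64/3 + 2*(-22)² + (16/3)*(-22)))/(429 - 382) = (294 + (-64/3 + 2*484 - 352/3))/47 = (294 + (-64/3 + 968 - 352/3))*(1/47) = (294 + 2488/3)*(1/47) = (3370/3)*(1/47) = 3370/141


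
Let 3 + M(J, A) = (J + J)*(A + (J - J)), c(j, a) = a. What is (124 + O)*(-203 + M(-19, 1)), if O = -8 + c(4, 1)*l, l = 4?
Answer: -29280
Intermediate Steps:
O = -4 (O = -8 + 1*4 = -8 + 4 = -4)
M(J, A) = -3 + 2*A*J (M(J, A) = -3 + (J + J)*(A + (J - J)) = -3 + (2*J)*(A + 0) = -3 + (2*J)*A = -3 + 2*A*J)
(124 + O)*(-203 + M(-19, 1)) = (124 - 4)*(-203 + (-3 + 2*1*(-19))) = 120*(-203 + (-3 - 38)) = 120*(-203 - 41) = 120*(-244) = -29280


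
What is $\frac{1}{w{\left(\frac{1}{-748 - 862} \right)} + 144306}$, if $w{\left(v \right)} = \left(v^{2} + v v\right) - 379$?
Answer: $\frac{1296050}{186536588351} \approx 6.948 \cdot 10^{-6}$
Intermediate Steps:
$w{\left(v \right)} = -379 + 2 v^{2}$ ($w{\left(v \right)} = \left(v^{2} + v^{2}\right) - 379 = 2 v^{2} - 379 = -379 + 2 v^{2}$)
$\frac{1}{w{\left(\frac{1}{-748 - 862} \right)} + 144306} = \frac{1}{\left(-379 + 2 \left(\frac{1}{-748 - 862}\right)^{2}\right) + 144306} = \frac{1}{\left(-379 + 2 \left(\frac{1}{-1610}\right)^{2}\right) + 144306} = \frac{1}{\left(-379 + 2 \left(- \frac{1}{1610}\right)^{2}\right) + 144306} = \frac{1}{\left(-379 + 2 \cdot \frac{1}{2592100}\right) + 144306} = \frac{1}{\left(-379 + \frac{1}{1296050}\right) + 144306} = \frac{1}{- \frac{491202949}{1296050} + 144306} = \frac{1}{\frac{186536588351}{1296050}} = \frac{1296050}{186536588351}$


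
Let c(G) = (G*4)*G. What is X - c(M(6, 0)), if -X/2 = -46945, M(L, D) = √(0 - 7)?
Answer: 93918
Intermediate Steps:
M(L, D) = I*√7 (M(L, D) = √(-7) = I*√7)
X = 93890 (X = -2*(-46945) = 93890)
c(G) = 4*G² (c(G) = (4*G)*G = 4*G²)
X - c(M(6, 0)) = 93890 - 4*(I*√7)² = 93890 - 4*(-7) = 93890 - 1*(-28) = 93890 + 28 = 93918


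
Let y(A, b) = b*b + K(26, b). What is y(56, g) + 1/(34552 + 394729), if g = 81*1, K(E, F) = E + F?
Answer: 2862445709/429281 ≈ 6668.0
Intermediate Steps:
g = 81
y(A, b) = 26 + b + b**2 (y(A, b) = b*b + (26 + b) = b**2 + (26 + b) = 26 + b + b**2)
y(56, g) + 1/(34552 + 394729) = (26 + 81 + 81**2) + 1/(34552 + 394729) = (26 + 81 + 6561) + 1/429281 = 6668 + 1/429281 = 2862445709/429281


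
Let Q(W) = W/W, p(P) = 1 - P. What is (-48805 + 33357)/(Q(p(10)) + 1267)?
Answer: -3862/317 ≈ -12.183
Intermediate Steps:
Q(W) = 1
(-48805 + 33357)/(Q(p(10)) + 1267) = (-48805 + 33357)/(1 + 1267) = -15448/1268 = -15448*1/1268 = -3862/317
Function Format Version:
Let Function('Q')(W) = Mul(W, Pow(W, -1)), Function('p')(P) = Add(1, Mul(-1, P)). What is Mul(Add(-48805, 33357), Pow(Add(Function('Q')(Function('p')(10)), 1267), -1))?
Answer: Rational(-3862, 317) ≈ -12.183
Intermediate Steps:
Function('Q')(W) = 1
Mul(Add(-48805, 33357), Pow(Add(Function('Q')(Function('p')(10)), 1267), -1)) = Mul(Add(-48805, 33357), Pow(Add(1, 1267), -1)) = Mul(-15448, Pow(1268, -1)) = Mul(-15448, Rational(1, 1268)) = Rational(-3862, 317)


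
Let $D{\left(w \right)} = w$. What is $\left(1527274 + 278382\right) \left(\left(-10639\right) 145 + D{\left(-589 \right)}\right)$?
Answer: $-2786567788064$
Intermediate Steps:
$\left(1527274 + 278382\right) \left(\left(-10639\right) 145 + D{\left(-589 \right)}\right) = \left(1527274 + 278382\right) \left(\left(-10639\right) 145 - 589\right) = 1805656 \left(-1542655 - 589\right) = 1805656 \left(-1543244\right) = -2786567788064$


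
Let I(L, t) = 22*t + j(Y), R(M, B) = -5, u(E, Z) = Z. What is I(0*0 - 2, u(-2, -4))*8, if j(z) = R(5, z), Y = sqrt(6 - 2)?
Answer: -744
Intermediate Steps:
Y = 2 (Y = sqrt(4) = 2)
j(z) = -5
I(L, t) = -5 + 22*t (I(L, t) = 22*t - 5 = -5 + 22*t)
I(0*0 - 2, u(-2, -4))*8 = (-5 + 22*(-4))*8 = (-5 - 88)*8 = -93*8 = -744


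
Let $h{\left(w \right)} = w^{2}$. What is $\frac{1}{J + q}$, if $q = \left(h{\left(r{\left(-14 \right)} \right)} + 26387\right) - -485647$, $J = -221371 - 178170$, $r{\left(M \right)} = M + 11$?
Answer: $\frac{1}{112502} \approx 8.8887 \cdot 10^{-6}$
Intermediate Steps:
$r{\left(M \right)} = 11 + M$
$J = -399541$ ($J = -221371 - 178170 = -399541$)
$q = 512043$ ($q = \left(\left(11 - 14\right)^{2} + 26387\right) - -485647 = \left(\left(-3\right)^{2} + 26387\right) + 485647 = \left(9 + 26387\right) + 485647 = 26396 + 485647 = 512043$)
$\frac{1}{J + q} = \frac{1}{-399541 + 512043} = \frac{1}{112502}$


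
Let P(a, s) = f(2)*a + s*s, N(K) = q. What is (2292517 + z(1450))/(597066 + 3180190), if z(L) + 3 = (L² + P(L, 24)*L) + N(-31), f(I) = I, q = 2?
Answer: 168486/67451 ≈ 2.4979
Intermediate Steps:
N(K) = 2
P(a, s) = s² + 2*a (P(a, s) = 2*a + s*s = 2*a + s² = s² + 2*a)
z(L) = -1 + L² + L*(576 + 2*L) (z(L) = -3 + ((L² + (24² + 2*L)*L) + 2) = -3 + ((L² + (576 + 2*L)*L) + 2) = -3 + ((L² + L*(576 + 2*L)) + 2) = -3 + (2 + L² + L*(576 + 2*L)) = -1 + L² + L*(576 + 2*L))
(2292517 + z(1450))/(597066 + 3180190) = (2292517 + (-1 + 3*1450² + 576*1450))/(597066 + 3180190) = (2292517 + (-1 + 3*2102500 + 835200))/3777256 = (2292517 + (-1 + 6307500 + 835200))*(1/3777256) = (2292517 + 7142699)*(1/3777256) = 9435216*(1/3777256) = 168486/67451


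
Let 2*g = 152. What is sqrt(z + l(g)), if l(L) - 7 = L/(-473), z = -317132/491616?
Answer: sqrt(581487036657582)/9688932 ≈ 2.4888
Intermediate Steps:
z = -79283/122904 (z = -317132*1/491616 = -79283/122904 ≈ -0.64508)
g = 76 (g = (1/2)*152 = 76)
l(L) = 7 - L/473 (l(L) = 7 + L/(-473) = 7 + L*(-1/473) = 7 - L/473)
sqrt(z + l(g)) = sqrt(-79283/122904 + (7 - 1/473*76)) = sqrt(-79283/122904 + (7 - 76/473)) = sqrt(-79283/122904 + 3235/473) = sqrt(360093581/58133592) = sqrt(581487036657582)/9688932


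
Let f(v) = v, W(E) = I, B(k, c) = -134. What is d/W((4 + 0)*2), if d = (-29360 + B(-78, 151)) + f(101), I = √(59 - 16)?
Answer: -29393*√43/43 ≈ -4482.4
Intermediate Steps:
I = √43 ≈ 6.5574
W(E) = √43
d = -29393 (d = (-29360 - 134) + 101 = -29494 + 101 = -29393)
d/W((4 + 0)*2) = -29393*√43/43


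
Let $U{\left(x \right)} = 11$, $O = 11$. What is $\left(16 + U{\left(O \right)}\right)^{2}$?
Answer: $729$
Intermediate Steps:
$\left(16 + U{\left(O \right)}\right)^{2} = \left(16 + 11\right)^{2} = 27^{2} = 729$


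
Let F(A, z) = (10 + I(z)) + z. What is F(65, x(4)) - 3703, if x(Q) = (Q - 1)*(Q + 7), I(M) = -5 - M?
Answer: -3698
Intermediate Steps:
x(Q) = (-1 + Q)*(7 + Q)
F(A, z) = 5 (F(A, z) = (10 + (-5 - z)) + z = (5 - z) + z = 5)
F(65, x(4)) - 3703 = 5 - 3703 = -3698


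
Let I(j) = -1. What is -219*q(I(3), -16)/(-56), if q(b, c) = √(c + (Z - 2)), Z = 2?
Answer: 219*I/14 ≈ 15.643*I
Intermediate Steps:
q(b, c) = √c (q(b, c) = √(c + (2 - 2)) = √(c + 0) = √c)
-219*q(I(3), -16)/(-56) = -219*√(-16)/(-56) = -219*4*I*(-1)/56 = -(-219)*I/14 = 219*I/14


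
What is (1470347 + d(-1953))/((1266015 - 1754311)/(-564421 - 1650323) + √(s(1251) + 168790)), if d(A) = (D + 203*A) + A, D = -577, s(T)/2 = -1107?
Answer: -18103449855057378/12766721837088455 + 328444279255117368*√10411/12766721837088455 ≈ 2623.6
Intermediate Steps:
s(T) = -2214 (s(T) = 2*(-1107) = -2214)
d(A) = -577 + 204*A (d(A) = (-577 + 203*A) + A = -577 + 204*A)
(1470347 + d(-1953))/((1266015 - 1754311)/(-564421 - 1650323) + √(s(1251) + 168790)) = (1470347 + (-577 + 204*(-1953)))/((1266015 - 1754311)/(-564421 - 1650323) + √(-2214 + 168790)) = (1470347 + (-577 - 398412))/(-488296/(-2214744) + √166576) = (1470347 - 398989)/(-488296*(-1/2214744) + 4*√10411) = 1071358/(61037/276843 + 4*√10411)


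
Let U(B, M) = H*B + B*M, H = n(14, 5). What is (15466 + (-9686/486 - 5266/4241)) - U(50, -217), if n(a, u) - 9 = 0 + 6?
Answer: 26325554857/1030563 ≈ 25545.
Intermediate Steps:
n(a, u) = 15 (n(a, u) = 9 + (0 + 6) = 9 + 6 = 15)
H = 15
U(B, M) = 15*B + B*M
(15466 + (-9686/486 - 5266/4241)) - U(50, -217) = (15466 + (-9686/486 - 5266/4241)) - 50*(15 - 217) = (15466 + (-9686*1/486 - 5266*1/4241)) - 50*(-202) = (15466 + (-4843/243 - 5266/4241)) - 1*(-10100) = (15466 - 21818801/1030563) + 10100 = 15916868557/1030563 + 10100 = 26325554857/1030563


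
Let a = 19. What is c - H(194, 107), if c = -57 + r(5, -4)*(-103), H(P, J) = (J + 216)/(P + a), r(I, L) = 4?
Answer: -100220/213 ≈ -470.52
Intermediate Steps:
H(P, J) = (216 + J)/(19 + P) (H(P, J) = (J + 216)/(P + 19) = (216 + J)/(19 + P))
c = -469 (c = -57 + 4*(-103) = -57 - 412 = -469)
c - H(194, 107) = -469 - (216 + 107)/(19 + 194) = -469 - 323/213 = -100220/213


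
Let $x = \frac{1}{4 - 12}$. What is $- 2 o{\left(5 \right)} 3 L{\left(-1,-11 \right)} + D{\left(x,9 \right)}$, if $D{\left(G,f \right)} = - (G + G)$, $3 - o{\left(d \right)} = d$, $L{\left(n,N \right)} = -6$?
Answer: $- \frac{287}{4} \approx -71.75$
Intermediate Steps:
$o{\left(d \right)} = 3 - d$
$x = - \frac{1}{8}$ ($x = \frac{1}{-8} = - \frac{1}{8} \approx -0.125$)
$D{\left(G,f \right)} = - 2 G$
$- 2 o{\left(5 \right)} 3 L{\left(-1,-11 \right)} + D{\left(x,9 \right)} = - 2 \left(3 - 5\right) 3 \left(-6\right) - - \frac{1}{4} = - 2 \left(3 - 5\right) 3 \left(-6\right) + \frac{1}{4} = \left(-2\right) \left(-2\right) 3 \left(-6\right) + \frac{1}{4} = 4 \cdot 3 \left(-6\right) + \frac{1}{4} = 12 \left(-6\right) + \frac{1}{4} = -72 + \frac{1}{4} = - \frac{287}{4}$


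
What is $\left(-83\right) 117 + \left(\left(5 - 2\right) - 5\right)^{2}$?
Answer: $-9707$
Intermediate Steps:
$\left(-83\right) 117 + \left(\left(5 - 2\right) - 5\right)^{2} = -9711 + \left(\left(5 - 2\right) - 5\right)^{2} = -9711 + \left(3 - 5\right)^{2} = -9711 + \left(-2\right)^{2} = -9711 + 4 = -9707$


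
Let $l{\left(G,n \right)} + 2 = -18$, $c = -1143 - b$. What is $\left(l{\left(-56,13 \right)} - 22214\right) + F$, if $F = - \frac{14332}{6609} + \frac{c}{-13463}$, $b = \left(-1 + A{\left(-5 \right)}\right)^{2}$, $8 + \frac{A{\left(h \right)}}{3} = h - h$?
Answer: $- \frac{1978495151282}{88976967} \approx -22236.0$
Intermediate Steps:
$A{\left(h \right)} = -24$ ($A{\left(h \right)} = -24 + 3 \left(h - h\right) = -24 + 3 \cdot 0 = -24 + 0 = -24$)
$b = 625$ ($b = \left(-1 - 24\right)^{2} = \left(-25\right)^{2} = 625$)
$c = -1768$ ($c = -1143 - 625 = -1768$)
$l{\left(G,n \right)} = -20$ ($l{\left(G,n \right)} = -2 - 18 = -20$)
$F = - \frac{181267004}{88976967}$ ($F = - \frac{14332}{6609} - \frac{1768}{-13463} = \left(-14332\right) \frac{1}{6609} - - \frac{1768}{13463} = - \frac{14332}{6609} + \frac{1768}{13463} = - \frac{181267004}{88976967} \approx -2.0372$)
$\left(l{\left(-56,13 \right)} - 22214\right) + F = \left(-20 - 22214\right) - \frac{181267004}{88976967} = -22234 - \frac{181267004}{88976967} = - \frac{1978495151282}{88976967}$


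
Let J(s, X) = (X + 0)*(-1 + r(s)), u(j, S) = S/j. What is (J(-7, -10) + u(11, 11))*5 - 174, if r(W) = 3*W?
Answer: 931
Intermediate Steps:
J(s, X) = X*(-1 + 3*s) (J(s, X) = (X + 0)*(-1 + 3*s) = X*(-1 + 3*s))
(J(-7, -10) + u(11, 11))*5 - 174 = (-10*(-1 + 3*(-7)) + 11/11)*5 - 174 = (-10*(-1 - 21) + 11*(1/11))*5 - 174 = (-10*(-22) + 1)*5 - 174 = (220 + 1)*5 - 174 = 221*5 - 174 = 1105 - 174 = 931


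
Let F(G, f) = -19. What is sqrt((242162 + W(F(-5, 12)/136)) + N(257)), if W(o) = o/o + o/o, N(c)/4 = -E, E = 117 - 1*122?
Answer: 2*sqrt(60546) ≈ 492.12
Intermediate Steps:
E = -5 (E = 117 - 122 = -5)
N(c) = 20 (N(c) = 4*(-1*(-5)) = 4*5 = 20)
W(o) = 2 (W(o) = 1 + 1 = 2)
sqrt((242162 + W(F(-5, 12)/136)) + N(257)) = sqrt((242162 + 2) + 20) = sqrt(242164 + 20) = sqrt(242184) = 2*sqrt(60546)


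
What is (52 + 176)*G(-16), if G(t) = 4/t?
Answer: -57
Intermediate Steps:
(52 + 176)*G(-16) = (52 + 176)*(4/(-16)) = 228*(4*(-1/16)) = 228*(-1/4) = -57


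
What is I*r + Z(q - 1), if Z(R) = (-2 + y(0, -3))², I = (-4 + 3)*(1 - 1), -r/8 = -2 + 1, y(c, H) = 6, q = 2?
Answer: 16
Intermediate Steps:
r = 8 (r = -8*(-2 + 1) = -8*(-1) = 8)
I = 0 (I = -1*0 = 0)
Z(R) = 16 (Z(R) = (-2 + 6)² = 4² = 16)
I*r + Z(q - 1) = 0*8 + 16 = 0 + 16 = 16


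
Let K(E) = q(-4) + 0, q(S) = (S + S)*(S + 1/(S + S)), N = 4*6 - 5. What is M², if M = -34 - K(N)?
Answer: 4489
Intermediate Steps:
N = 19 (N = 24 - 5 = 19)
q(S) = 2*S*(S + 1/(2*S)) (q(S) = (2*S)*(S + 1/(2*S)) = 2*S*(S + 1/(2*S)))
K(E) = 33 (K(E) = (1 + 2*(-4)²) + 0 = (1 + 2*16) + 0 = (1 + 32) + 0 = 33 + 0 = 33)
M = -67 (M = -34 - 1*33 = -34 - 33 = -67)
M² = (-67)² = 4489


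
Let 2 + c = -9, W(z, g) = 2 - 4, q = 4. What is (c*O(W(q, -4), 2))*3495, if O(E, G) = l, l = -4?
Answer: 153780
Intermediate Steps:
W(z, g) = -2
O(E, G) = -4
c = -11 (c = -2 - 9 = -11)
(c*O(W(q, -4), 2))*3495 = -11*(-4)*3495 = 44*3495 = 153780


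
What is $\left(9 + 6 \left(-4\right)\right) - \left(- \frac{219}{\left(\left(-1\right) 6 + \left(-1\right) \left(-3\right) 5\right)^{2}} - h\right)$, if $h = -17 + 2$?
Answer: $- \frac{737}{27} \approx -27.296$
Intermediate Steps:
$h = -15$
$\left(9 + 6 \left(-4\right)\right) - \left(- \frac{219}{\left(\left(-1\right) 6 + \left(-1\right) \left(-3\right) 5\right)^{2}} - h\right) = \left(9 + 6 \left(-4\right)\right) - \left(- \frac{219}{\left(\left(-1\right) 6 + \left(-1\right) \left(-3\right) 5\right)^{2}} - -15\right) = \left(9 - 24\right) - \left(- \frac{219}{\left(-6 + 3 \cdot 5\right)^{2}} + 15\right) = -15 - \left(- \frac{219}{\left(-6 + 15\right)^{2}} + 15\right) = -15 - \left(- \frac{219}{9^{2}} + 15\right) = -15 - \left(- \frac{219}{81} + 15\right) = -15 - \left(\left(-219\right) \frac{1}{81} + 15\right) = -15 - \left(- \frac{73}{27} + 15\right) = -15 - \frac{332}{27} = - \frac{737}{27}$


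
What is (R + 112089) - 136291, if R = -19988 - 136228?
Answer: -180418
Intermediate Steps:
R = -156216
(R + 112089) - 136291 = (-156216 + 112089) - 136291 = -44127 - 136291 = -180418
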